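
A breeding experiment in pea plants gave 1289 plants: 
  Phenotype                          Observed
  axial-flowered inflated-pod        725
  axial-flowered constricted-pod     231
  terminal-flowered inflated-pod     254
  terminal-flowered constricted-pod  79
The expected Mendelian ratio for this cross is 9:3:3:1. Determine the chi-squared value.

1.130

The 9:3:3:1 ratio has 16 parts, so with N = 1289 the expected counts are:
  axial-flowered inflated-pod: 1289 × 9/16 = 725.0625
  axial-flowered constricted-pod: 1289 × 3/16 = 241.6875
  terminal-flowered inflated-pod: 1289 × 3/16 = 241.6875
  terminal-flowered constricted-pod: 1289 × 1/16 = 80.5625
χ² = Σ (O − E)² / E
  axial-flowered inflated-pod: (725 − 725.0625)² / 725.0625 = 0.0000
  axial-flowered constricted-pod: (231 − 241.6875)² / 241.6875 = 0.4726
  terminal-flowered inflated-pod: (254 − 241.6875)² / 241.6875 = 0.6272
  terminal-flowered constricted-pod: (79 − 80.5625)² / 80.5625 = 0.0303
χ² = 0.0000 + 0.4726 + 0.6272 + 0.0303 = 1.1301 ≈ 1.130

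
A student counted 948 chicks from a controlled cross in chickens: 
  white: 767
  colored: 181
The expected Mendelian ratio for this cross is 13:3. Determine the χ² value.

The 13:3 ratio has 16 parts, so with N = 948 the expected counts are:
  white: 948 × 13/16 = 770.25
  colored: 948 × 3/16 = 177.75
χ² = Σ (O − E)² / E
  white: (767 − 770.25)² / 770.25 = 0.0137
  colored: (181 − 177.75)² / 177.75 = 0.0594
χ² = 0.0137 + 0.0594 = 0.0731 ≈ 0.073

0.073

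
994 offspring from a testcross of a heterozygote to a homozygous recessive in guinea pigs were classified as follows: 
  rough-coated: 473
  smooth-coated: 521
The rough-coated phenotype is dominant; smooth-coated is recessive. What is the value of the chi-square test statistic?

2.318

A testcross of a heterozygote (Aa × aa) gives a 1:1 phenotypic ratio.
The 1:1 ratio has 2 parts, so with N = 994 the expected counts are:
  rough-coated: 994 × 1/2 = 497
  smooth-coated: 994 × 1/2 = 497
χ² = Σ (O − E)² / E
  rough-coated: (473 − 497)² / 497 = 1.1590
  smooth-coated: (521 − 497)² / 497 = 1.1590
χ² = 1.1590 + 1.1590 = 2.318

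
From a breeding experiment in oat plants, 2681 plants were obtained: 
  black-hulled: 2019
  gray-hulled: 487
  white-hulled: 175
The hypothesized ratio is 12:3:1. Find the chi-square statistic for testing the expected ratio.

0.854

Under the 12:3:1 hypothesis (Σ ratio = 16, N = 2681):
  black-hulled: 2681 × 12/16 = 2010.75
  gray-hulled: 2681 × 3/16 = 502.6875
  white-hulled: 2681 × 1/16 = 167.5625
χ² = Σ (O − E)² / E
  black-hulled: (2019 − 2010.75)² / 2010.75 = 0.0338
  gray-hulled: (487 − 502.6875)² / 502.6875 = 0.4896
  white-hulled: (175 − 167.5625)² / 167.5625 = 0.3301
χ² = 0.0338 + 0.4896 + 0.3301 = 0.8535 ≈ 0.854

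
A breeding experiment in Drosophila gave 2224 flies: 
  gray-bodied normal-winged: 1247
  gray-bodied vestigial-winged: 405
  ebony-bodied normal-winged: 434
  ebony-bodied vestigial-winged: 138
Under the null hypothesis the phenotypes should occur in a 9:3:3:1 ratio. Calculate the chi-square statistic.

1.058

Total ratio parts = 16. Expected numbers out of 2224:
  gray-bodied normal-winged: 2224 × 9/16 = 1251
  gray-bodied vestigial-winged: 2224 × 3/16 = 417
  ebony-bodied normal-winged: 2224 × 3/16 = 417
  ebony-bodied vestigial-winged: 2224 × 1/16 = 139
χ² = Σ (O − E)² / E
  gray-bodied normal-winged: (1247 − 1251)² / 1251 = 0.0128
  gray-bodied vestigial-winged: (405 − 417)² / 417 = 0.3453
  ebony-bodied normal-winged: (434 − 417)² / 417 = 0.6930
  ebony-bodied vestigial-winged: (138 − 139)² / 139 = 0.0072
χ² = 0.0128 + 0.3453 + 0.6930 + 0.0072 = 1.0583 ≈ 1.058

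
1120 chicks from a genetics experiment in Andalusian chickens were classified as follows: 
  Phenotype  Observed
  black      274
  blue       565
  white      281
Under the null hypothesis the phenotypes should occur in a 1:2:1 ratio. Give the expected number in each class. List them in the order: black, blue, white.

Under the 1:2:1 hypothesis (Σ ratio = 4, N = 1120):
  black: 1120 × 1/4 = 280
  blue: 1120 × 2/4 = 560
  white: 1120 × 1/4 = 280

280, 560, 280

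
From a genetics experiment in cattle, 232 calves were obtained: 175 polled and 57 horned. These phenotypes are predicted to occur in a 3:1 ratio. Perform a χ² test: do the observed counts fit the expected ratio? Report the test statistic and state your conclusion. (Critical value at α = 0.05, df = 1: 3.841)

The 3:1 ratio has 4 parts, so with N = 232 the expected counts are:
  polled: 232 × 3/4 = 174
  horned: 232 × 1/4 = 58
χ² = Σ (O − E)² / E
  polled: (175 − 174)² / 174 = 0.0057
  horned: (57 − 58)² / 58 = 0.0172
χ² = 0.0057 + 0.0172 = 0.0229 ≈ 0.023
Degrees of freedom = 2 − 1 = 1; critical value at α = 0.05 is 3.841.
Since 0.023 < 3.841, we fail to reject the null hypothesis — the data are consistent with the 3:1 ratio.

0.023; consistent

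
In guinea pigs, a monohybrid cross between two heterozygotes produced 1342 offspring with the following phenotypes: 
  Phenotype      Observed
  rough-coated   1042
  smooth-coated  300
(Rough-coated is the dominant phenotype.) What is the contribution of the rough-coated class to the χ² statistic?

For a monohybrid cross between heterozygotes with complete dominance, the expected phenotypic ratio is 3:1.
Total ratio parts = 4. Expected numbers out of 1342:
  rough-coated: 1342 × 3/4 = 1006.5
  smooth-coated: 1342 × 1/4 = 335.5
Contribution of rough-coated: (1042 − 1006.5)² / 1006.5 = 1.2521

1.252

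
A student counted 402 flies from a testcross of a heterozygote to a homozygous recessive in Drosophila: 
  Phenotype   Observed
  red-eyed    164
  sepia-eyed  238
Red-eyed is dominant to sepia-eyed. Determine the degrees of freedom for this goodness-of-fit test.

1

A testcross of a heterozygote (Aa × aa) gives a 1:1 phenotypic ratio.
A goodness-of-fit test with 2 phenotype classes has df = 2 − 1 = 1.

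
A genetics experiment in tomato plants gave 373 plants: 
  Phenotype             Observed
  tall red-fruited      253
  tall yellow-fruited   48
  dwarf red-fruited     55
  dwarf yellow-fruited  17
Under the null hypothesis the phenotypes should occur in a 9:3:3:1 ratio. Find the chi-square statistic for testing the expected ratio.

20.671

Under the 9:3:3:1 hypothesis (Σ ratio = 16, N = 373):
  tall red-fruited: 373 × 9/16 = 209.8125
  tall yellow-fruited: 373 × 3/16 = 69.9375
  dwarf red-fruited: 373 × 3/16 = 69.9375
  dwarf yellow-fruited: 373 × 1/16 = 23.3125
χ² = Σ (O − E)² / E
  tall red-fruited: (253 − 209.8125)² / 209.8125 = 8.8897
  tall yellow-fruited: (48 − 69.9375)² / 69.9375 = 6.8812
  dwarf red-fruited: (55 − 69.9375)² / 69.9375 = 3.1904
  dwarf yellow-fruited: (17 − 23.3125)² / 23.3125 = 1.7093
χ² = 8.8897 + 6.8812 + 3.1904 + 1.7093 = 20.6706 ≈ 20.671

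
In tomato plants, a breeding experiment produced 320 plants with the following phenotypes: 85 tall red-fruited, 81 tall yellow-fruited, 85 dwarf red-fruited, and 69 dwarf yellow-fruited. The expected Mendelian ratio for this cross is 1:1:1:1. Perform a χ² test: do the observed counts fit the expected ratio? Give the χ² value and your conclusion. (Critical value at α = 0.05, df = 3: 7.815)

Expected counts for N = 320 under a 1:1:1:1 ratio (total parts = 4):
  tall red-fruited: 320 × 1/4 = 80
  tall yellow-fruited: 320 × 1/4 = 80
  dwarf red-fruited: 320 × 1/4 = 80
  dwarf yellow-fruited: 320 × 1/4 = 80
χ² = Σ (O − E)² / E
  tall red-fruited: (85 − 80)² / 80 = 0.3125
  tall yellow-fruited: (81 − 80)² / 80 = 0.0125
  dwarf red-fruited: (85 − 80)² / 80 = 0.3125
  dwarf yellow-fruited: (69 − 80)² / 80 = 1.5125
χ² = 0.3125 + 0.0125 + 0.3125 + 1.5125 = 2.150
Degrees of freedom = 4 − 1 = 3; critical value at α = 0.05 is 7.815.
Since 2.150 < 7.815, we fail to reject the null hypothesis — the data are consistent with the 1:1:1:1 ratio.

2.150; consistent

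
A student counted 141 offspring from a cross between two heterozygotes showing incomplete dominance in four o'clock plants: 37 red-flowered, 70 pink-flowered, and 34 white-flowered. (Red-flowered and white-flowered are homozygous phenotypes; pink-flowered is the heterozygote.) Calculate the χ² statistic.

0.135

With incomplete dominance, a heterozygote × heterozygote cross gives a 1:2:1 phenotypic ratio.
The 1:2:1 ratio has 4 parts, so with N = 141 the expected counts are:
  red-flowered: 141 × 1/4 = 35.25
  pink-flowered: 141 × 2/4 = 70.5
  white-flowered: 141 × 1/4 = 35.25
χ² = Σ (O − E)² / E
  red-flowered: (37 − 35.25)² / 35.25 = 0.0869
  pink-flowered: (70 − 70.5)² / 70.5 = 0.0035
  white-flowered: (34 − 35.25)² / 35.25 = 0.0443
χ² = 0.0869 + 0.0035 + 0.0443 = 0.1347 ≈ 0.135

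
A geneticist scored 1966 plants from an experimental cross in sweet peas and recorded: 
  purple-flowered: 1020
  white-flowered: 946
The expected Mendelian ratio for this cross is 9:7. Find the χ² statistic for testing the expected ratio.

15.242

Expected counts for N = 1966 under a 9:7 ratio (total parts = 16):
  purple-flowered: 1966 × 9/16 = 1105.875
  white-flowered: 1966 × 7/16 = 860.125
χ² = Σ (O − E)² / E
  purple-flowered: (1020 − 1105.875)² / 1105.875 = 6.6685
  white-flowered: (946 − 860.125)² / 860.125 = 8.5738
χ² = 6.6685 + 8.5738 = 15.2423 ≈ 15.242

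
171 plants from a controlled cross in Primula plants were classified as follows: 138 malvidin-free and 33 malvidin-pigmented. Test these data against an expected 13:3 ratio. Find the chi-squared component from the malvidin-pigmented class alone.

0.027

The 13:3 ratio has 16 parts, so with N = 171 the expected counts are:
  malvidin-free: 171 × 13/16 = 138.9375
  malvidin-pigmented: 171 × 3/16 = 32.0625
Contribution of malvidin-pigmented: (33 − 32.0625)² / 32.0625 = 0.0274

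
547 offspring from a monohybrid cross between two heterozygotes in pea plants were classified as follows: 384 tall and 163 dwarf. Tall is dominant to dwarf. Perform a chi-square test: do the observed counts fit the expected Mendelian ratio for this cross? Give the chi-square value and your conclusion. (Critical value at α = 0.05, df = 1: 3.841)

6.718; not consistent

For a monohybrid cross between heterozygotes with complete dominance, the expected phenotypic ratio is 3:1.
The 3:1 ratio has 4 parts, so with N = 547 the expected counts are:
  tall: 547 × 3/4 = 410.25
  dwarf: 547 × 1/4 = 136.75
χ² = Σ (O − E)² / E
  tall: (384 − 410.25)² / 410.25 = 1.6796
  dwarf: (163 − 136.75)² / 136.75 = 5.0388
χ² = 1.6796 + 5.0388 = 6.7184 ≈ 6.718
Degrees of freedom = 2 − 1 = 1; critical value at α = 0.05 is 3.841.
Since 6.718 > 3.841, we reject the null hypothesis — the data do not fit the 3:1 ratio.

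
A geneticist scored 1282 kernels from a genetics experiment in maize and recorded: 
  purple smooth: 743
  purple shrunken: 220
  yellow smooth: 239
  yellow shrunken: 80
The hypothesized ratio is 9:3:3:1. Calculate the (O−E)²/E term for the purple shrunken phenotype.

1.727

Total ratio parts = 16. Expected numbers out of 1282:
  purple smooth: 1282 × 9/16 = 721.125
  purple shrunken: 1282 × 3/16 = 240.375
  yellow smooth: 1282 × 3/16 = 240.375
  yellow shrunken: 1282 × 1/16 = 80.125
Contribution of purple shrunken: (220 − 240.375)² / 240.375 = 1.7271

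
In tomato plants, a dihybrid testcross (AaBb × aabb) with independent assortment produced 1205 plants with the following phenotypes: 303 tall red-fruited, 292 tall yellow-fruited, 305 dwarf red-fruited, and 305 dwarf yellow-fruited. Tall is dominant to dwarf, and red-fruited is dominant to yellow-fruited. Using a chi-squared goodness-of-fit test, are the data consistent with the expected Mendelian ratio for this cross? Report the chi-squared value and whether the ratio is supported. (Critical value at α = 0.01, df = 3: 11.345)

A dihybrid testcross with independent assortment gives a 1:1:1:1 ratio.
Expected counts for N = 1205 under a 1:1:1:1 ratio (total parts = 4):
  tall red-fruited: 1205 × 1/4 = 301.25
  tall yellow-fruited: 1205 × 1/4 = 301.25
  dwarf red-fruited: 1205 × 1/4 = 301.25
  dwarf yellow-fruited: 1205 × 1/4 = 301.25
χ² = Σ (O − E)² / E
  tall red-fruited: (303 − 301.25)² / 301.25 = 0.0102
  tall yellow-fruited: (292 − 301.25)² / 301.25 = 0.2840
  dwarf red-fruited: (305 − 301.25)² / 301.25 = 0.0467
  dwarf yellow-fruited: (305 − 301.25)² / 301.25 = 0.0467
χ² = 0.0102 + 0.2840 + 0.0467 + 0.0467 = 0.3876 ≈ 0.388
Degrees of freedom = 4 − 1 = 3; critical value at α = 0.01 is 11.345.
Since 0.388 < 11.345, we fail to reject the null hypothesis — the data are consistent with the 1:1:1:1 ratio.

0.388; consistent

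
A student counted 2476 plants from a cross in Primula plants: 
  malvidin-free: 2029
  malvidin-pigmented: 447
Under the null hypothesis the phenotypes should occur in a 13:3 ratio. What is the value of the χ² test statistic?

0.789

Expected counts for N = 2476 under a 13:3 ratio (total parts = 16):
  malvidin-free: 2476 × 13/16 = 2011.75
  malvidin-pigmented: 2476 × 3/16 = 464.25
χ² = Σ (O − E)² / E
  malvidin-free: (2029 − 2011.75)² / 2011.75 = 0.1479
  malvidin-pigmented: (447 − 464.25)² / 464.25 = 0.6410
χ² = 0.1479 + 0.6410 = 0.7889 ≈ 0.789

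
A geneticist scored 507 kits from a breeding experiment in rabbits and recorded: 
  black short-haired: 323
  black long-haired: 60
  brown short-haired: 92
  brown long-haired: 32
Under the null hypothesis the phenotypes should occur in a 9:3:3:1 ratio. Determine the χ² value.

18.048

The 9:3:3:1 ratio has 16 parts, so with N = 507 the expected counts are:
  black short-haired: 507 × 9/16 = 285.1875
  black long-haired: 507 × 3/16 = 95.0625
  brown short-haired: 507 × 3/16 = 95.0625
  brown long-haired: 507 × 1/16 = 31.6875
χ² = Σ (O − E)² / E
  black short-haired: (323 − 285.1875)² / 285.1875 = 5.0135
  black long-haired: (60 − 95.0625)² / 95.0625 = 12.9323
  brown short-haired: (92 − 95.0625)² / 95.0625 = 0.0987
  brown long-haired: (32 − 31.6875)² / 31.6875 = 0.0031
χ² = 5.0135 + 12.9323 + 0.0987 + 0.0031 = 18.0476 ≈ 18.048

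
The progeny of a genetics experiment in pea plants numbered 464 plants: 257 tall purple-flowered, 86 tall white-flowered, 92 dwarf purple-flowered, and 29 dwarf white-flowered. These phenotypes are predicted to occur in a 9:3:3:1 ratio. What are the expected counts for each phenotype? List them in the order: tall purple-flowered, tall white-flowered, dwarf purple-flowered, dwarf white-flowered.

Total ratio parts = 16. Expected numbers out of 464:
  tall purple-flowered: 464 × 9/16 = 261
  tall white-flowered: 464 × 3/16 = 87
  dwarf purple-flowered: 464 × 3/16 = 87
  dwarf white-flowered: 464 × 1/16 = 29

261, 87, 87, 29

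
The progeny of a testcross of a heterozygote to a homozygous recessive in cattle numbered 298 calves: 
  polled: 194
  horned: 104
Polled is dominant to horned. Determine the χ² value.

27.181

A testcross of a heterozygote (Aa × aa) gives a 1:1 phenotypic ratio.
The 1:1 ratio has 2 parts, so with N = 298 the expected counts are:
  polled: 298 × 1/2 = 149
  horned: 298 × 1/2 = 149
χ² = Σ (O − E)² / E
  polled: (194 − 149)² / 149 = 13.5906
  horned: (104 − 149)² / 149 = 13.5906
χ² = 13.5906 + 13.5906 = 27.1812 ≈ 27.181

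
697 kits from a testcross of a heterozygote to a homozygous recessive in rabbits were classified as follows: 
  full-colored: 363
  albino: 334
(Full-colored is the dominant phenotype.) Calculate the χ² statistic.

A testcross of a heterozygote (Aa × aa) gives a 1:1 phenotypic ratio.
Expected counts for N = 697 under a 1:1 ratio (total parts = 2):
  full-colored: 697 × 1/2 = 348.5
  albino: 697 × 1/2 = 348.5
χ² = Σ (O − E)² / E
  full-colored: (363 − 348.5)² / 348.5 = 0.6033
  albino: (334 − 348.5)² / 348.5 = 0.6033
χ² = 0.6033 + 0.6033 = 1.2066 ≈ 1.207

1.207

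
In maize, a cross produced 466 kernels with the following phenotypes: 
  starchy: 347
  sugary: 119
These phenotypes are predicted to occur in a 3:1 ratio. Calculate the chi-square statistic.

0.072

The 3:1 ratio has 4 parts, so with N = 466 the expected counts are:
  starchy: 466 × 3/4 = 349.5
  sugary: 466 × 1/4 = 116.5
χ² = Σ (O − E)² / E
  starchy: (347 − 349.5)² / 349.5 = 0.0179
  sugary: (119 − 116.5)² / 116.5 = 0.0536
χ² = 0.0179 + 0.0536 = 0.0715 ≈ 0.072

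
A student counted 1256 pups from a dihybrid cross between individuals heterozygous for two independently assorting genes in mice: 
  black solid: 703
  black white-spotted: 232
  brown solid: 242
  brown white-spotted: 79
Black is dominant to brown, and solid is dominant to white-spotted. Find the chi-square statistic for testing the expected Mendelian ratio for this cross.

0.252

A dihybrid F₂ with independent assortment and complete dominance at both loci gives a 9:3:3:1 phenotypic ratio.
The 9:3:3:1 ratio has 16 parts, so with N = 1256 the expected counts are:
  black solid: 1256 × 9/16 = 706.5
  black white-spotted: 1256 × 3/16 = 235.5
  brown solid: 1256 × 3/16 = 235.5
  brown white-spotted: 1256 × 1/16 = 78.5
χ² = Σ (O − E)² / E
  black solid: (703 − 706.5)² / 706.5 = 0.0173
  black white-spotted: (232 − 235.5)² / 235.5 = 0.0520
  brown solid: (242 − 235.5)² / 235.5 = 0.1794
  brown white-spotted: (79 − 78.5)² / 78.5 = 0.0032
χ² = 0.0173 + 0.0520 + 0.1794 + 0.0032 = 0.2519 ≈ 0.252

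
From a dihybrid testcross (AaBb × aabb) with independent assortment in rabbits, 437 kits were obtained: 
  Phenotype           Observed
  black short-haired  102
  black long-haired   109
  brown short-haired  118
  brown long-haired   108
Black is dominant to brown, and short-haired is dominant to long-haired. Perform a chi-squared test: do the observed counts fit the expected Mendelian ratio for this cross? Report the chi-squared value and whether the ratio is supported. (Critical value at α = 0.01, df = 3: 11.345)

A dihybrid testcross with independent assortment gives a 1:1:1:1 ratio.
Expected counts for N = 437 under a 1:1:1:1 ratio (total parts = 4):
  black short-haired: 437 × 1/4 = 109.25
  black long-haired: 437 × 1/4 = 109.25
  brown short-haired: 437 × 1/4 = 109.25
  brown long-haired: 437 × 1/4 = 109.25
χ² = Σ (O − E)² / E
  black short-haired: (102 − 109.25)² / 109.25 = 0.4811
  black long-haired: (109 − 109.25)² / 109.25 = 0.0006
  brown short-haired: (118 − 109.25)² / 109.25 = 0.7008
  brown long-haired: (108 − 109.25)² / 109.25 = 0.0143
χ² = 0.4811 + 0.0006 + 0.7008 + 0.0143 = 1.1968 ≈ 1.197
Degrees of freedom = 4 − 1 = 3; critical value at α = 0.01 is 11.345.
Since 1.197 < 11.345, we fail to reject the null hypothesis — the data are consistent with the 1:1:1:1 ratio.

1.197; consistent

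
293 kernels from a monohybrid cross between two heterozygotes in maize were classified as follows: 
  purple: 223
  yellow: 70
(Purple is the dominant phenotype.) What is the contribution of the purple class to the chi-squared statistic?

For a monohybrid cross between heterozygotes with complete dominance, the expected phenotypic ratio is 3:1.
Total ratio parts = 4. Expected numbers out of 293:
  purple: 293 × 3/4 = 219.75
  yellow: 293 × 1/4 = 73.25
Contribution of purple: (223 − 219.75)² / 219.75 = 0.0481

0.048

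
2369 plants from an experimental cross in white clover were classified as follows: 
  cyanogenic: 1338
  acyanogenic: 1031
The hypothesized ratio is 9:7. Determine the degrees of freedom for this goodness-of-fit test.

A goodness-of-fit test with 2 phenotype classes has df = 2 − 1 = 1.

1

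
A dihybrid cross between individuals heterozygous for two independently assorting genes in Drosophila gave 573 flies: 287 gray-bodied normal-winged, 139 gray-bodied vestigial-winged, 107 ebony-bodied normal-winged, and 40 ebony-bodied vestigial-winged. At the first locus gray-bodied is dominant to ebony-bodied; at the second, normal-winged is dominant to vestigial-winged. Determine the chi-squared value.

13.633

A dihybrid F₂ with independent assortment and complete dominance at both loci gives a 9:3:3:1 phenotypic ratio.
The 9:3:3:1 ratio has 16 parts, so with N = 573 the expected counts are:
  gray-bodied normal-winged: 573 × 9/16 = 322.3125
  gray-bodied vestigial-winged: 573 × 3/16 = 107.4375
  ebony-bodied normal-winged: 573 × 3/16 = 107.4375
  ebony-bodied vestigial-winged: 573 × 1/16 = 35.8125
χ² = Σ (O − E)² / E
  gray-bodied normal-winged: (287 − 322.3125)² / 322.3125 = 3.8688
  gray-bodied vestigial-winged: (139 − 107.4375)² / 107.4375 = 9.2723
  ebony-bodied normal-winged: (107 − 107.4375)² / 107.4375 = 0.0018
  ebony-bodied vestigial-winged: (40 − 35.8125)² / 35.8125 = 0.4896
χ² = 3.8688 + 9.2723 + 0.0018 + 0.4896 = 13.6325 ≈ 13.633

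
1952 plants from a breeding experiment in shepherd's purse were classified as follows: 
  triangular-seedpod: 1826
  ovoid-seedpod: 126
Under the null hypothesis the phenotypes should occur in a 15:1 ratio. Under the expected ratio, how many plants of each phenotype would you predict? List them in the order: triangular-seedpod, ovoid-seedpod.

1830, 122

The 15:1 ratio has 16 parts, so with N = 1952 the expected counts are:
  triangular-seedpod: 1952 × 15/16 = 1830
  ovoid-seedpod: 1952 × 1/16 = 122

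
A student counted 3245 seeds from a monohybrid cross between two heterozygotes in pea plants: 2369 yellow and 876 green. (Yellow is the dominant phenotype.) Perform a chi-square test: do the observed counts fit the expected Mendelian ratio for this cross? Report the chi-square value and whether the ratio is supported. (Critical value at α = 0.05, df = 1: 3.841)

6.891; not consistent

For a monohybrid cross between heterozygotes with complete dominance, the expected phenotypic ratio is 3:1.
Expected counts for N = 3245 under a 3:1 ratio (total parts = 4):
  yellow: 3245 × 3/4 = 2433.75
  green: 3245 × 1/4 = 811.25
χ² = Σ (O − E)² / E
  yellow: (2369 − 2433.75)² / 2433.75 = 1.7227
  green: (876 − 811.25)² / 811.25 = 5.1680
χ² = 1.7227 + 5.1680 = 6.8907 ≈ 6.891
Degrees of freedom = 2 − 1 = 1; critical value at α = 0.05 is 3.841.
Since 6.891 > 3.841, we reject the null hypothesis — the data do not fit the 3:1 ratio.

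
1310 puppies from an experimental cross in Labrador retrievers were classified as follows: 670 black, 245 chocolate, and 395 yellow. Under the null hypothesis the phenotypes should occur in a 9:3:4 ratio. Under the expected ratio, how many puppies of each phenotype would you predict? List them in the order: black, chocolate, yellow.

Expected counts for N = 1310 under a 9:3:4 ratio (total parts = 16):
  black: 1310 × 9/16 = 736.875
  chocolate: 1310 × 3/16 = 245.625
  yellow: 1310 × 4/16 = 327.5

736.875, 245.625, 327.5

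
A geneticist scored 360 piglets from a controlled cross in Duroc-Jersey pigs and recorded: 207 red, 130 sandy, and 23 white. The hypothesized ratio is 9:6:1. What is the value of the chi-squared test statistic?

Under the 9:6:1 hypothesis (Σ ratio = 16, N = 360):
  red: 360 × 9/16 = 202.5
  sandy: 360 × 6/16 = 135
  white: 360 × 1/16 = 22.5
χ² = Σ (O − E)² / E
  red: (207 − 202.5)² / 202.5 = 0.1000
  sandy: (130 − 135)² / 135 = 0.1852
  white: (23 − 22.5)² / 22.5 = 0.0111
χ² = 0.1000 + 0.1852 + 0.0111 = 0.2963 ≈ 0.296

0.296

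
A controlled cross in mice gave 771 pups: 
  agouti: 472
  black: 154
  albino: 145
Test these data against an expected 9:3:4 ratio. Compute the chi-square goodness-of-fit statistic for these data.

15.830

The 9:3:4 ratio has 16 parts, so with N = 771 the expected counts are:
  agouti: 771 × 9/16 = 433.6875
  black: 771 × 3/16 = 144.5625
  albino: 771 × 4/16 = 192.75
χ² = Σ (O − E)² / E
  agouti: (472 − 433.6875)² / 433.6875 = 3.3846
  black: (154 − 144.5625)² / 144.5625 = 0.6161
  albino: (145 − 192.75)² / 192.75 = 11.8291
χ² = 3.3846 + 0.6161 + 11.8291 = 15.8298 ≈ 15.830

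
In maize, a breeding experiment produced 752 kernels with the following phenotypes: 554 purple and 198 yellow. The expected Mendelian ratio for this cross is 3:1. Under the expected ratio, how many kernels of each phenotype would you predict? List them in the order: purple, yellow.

Under the 3:1 hypothesis (Σ ratio = 4, N = 752):
  purple: 752 × 3/4 = 564
  yellow: 752 × 1/4 = 188

564, 188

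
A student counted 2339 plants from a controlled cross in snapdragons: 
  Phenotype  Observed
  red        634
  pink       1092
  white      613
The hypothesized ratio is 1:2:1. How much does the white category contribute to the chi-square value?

1.365

Under the 1:2:1 hypothesis (Σ ratio = 4, N = 2339):
  red: 2339 × 1/4 = 584.75
  pink: 2339 × 2/4 = 1169.5
  white: 2339 × 1/4 = 584.75
Contribution of white: (613 − 584.75)² / 584.75 = 1.3648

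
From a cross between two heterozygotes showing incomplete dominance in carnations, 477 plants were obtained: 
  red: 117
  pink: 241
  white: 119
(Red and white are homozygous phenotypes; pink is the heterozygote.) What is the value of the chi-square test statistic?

With incomplete dominance, a heterozygote × heterozygote cross gives a 1:2:1 phenotypic ratio.
The 1:2:1 ratio has 4 parts, so with N = 477 the expected counts are:
  red: 477 × 1/4 = 119.25
  pink: 477 × 2/4 = 238.5
  white: 477 × 1/4 = 119.25
χ² = Σ (O − E)² / E
  red: (117 − 119.25)² / 119.25 = 0.0425
  pink: (241 − 238.5)² / 238.5 = 0.0262
  white: (119 − 119.25)² / 119.25 = 0.0005
χ² = 0.0425 + 0.0262 + 0.0005 = 0.0692 ≈ 0.069

0.069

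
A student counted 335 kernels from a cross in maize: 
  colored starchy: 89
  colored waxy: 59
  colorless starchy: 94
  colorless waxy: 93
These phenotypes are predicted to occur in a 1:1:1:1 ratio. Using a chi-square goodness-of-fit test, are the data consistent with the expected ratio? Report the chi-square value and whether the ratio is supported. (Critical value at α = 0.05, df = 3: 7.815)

9.919; not consistent

The 1:1:1:1 ratio has 4 parts, so with N = 335 the expected counts are:
  colored starchy: 335 × 1/4 = 83.75
  colored waxy: 335 × 1/4 = 83.75
  colorless starchy: 335 × 1/4 = 83.75
  colorless waxy: 335 × 1/4 = 83.75
χ² = Σ (O − E)² / E
  colored starchy: (89 − 83.75)² / 83.75 = 0.3291
  colored waxy: (59 − 83.75)² / 83.75 = 7.3142
  colorless starchy: (94 − 83.75)² / 83.75 = 1.2545
  colorless waxy: (93 − 83.75)² / 83.75 = 1.0216
χ² = 0.3291 + 7.3142 + 1.2545 + 1.0216 = 9.9194 ≈ 9.919
Degrees of freedom = 4 − 1 = 3; critical value at α = 0.05 is 7.815.
Since 9.919 > 7.815, we reject the null hypothesis — the data do not fit the 1:1:1:1 ratio.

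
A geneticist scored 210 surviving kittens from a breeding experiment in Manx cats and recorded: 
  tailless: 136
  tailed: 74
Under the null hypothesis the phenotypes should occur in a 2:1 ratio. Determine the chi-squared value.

Expected counts for N = 210 under a 2:1 ratio (total parts = 3):
  tailless: 210 × 2/3 = 140
  tailed: 210 × 1/3 = 70
χ² = Σ (O − E)² / E
  tailless: (136 − 140)² / 140 = 0.1143
  tailed: (74 − 70)² / 70 = 0.2286
χ² = 0.1143 + 0.2286 = 0.3429 ≈ 0.343

0.343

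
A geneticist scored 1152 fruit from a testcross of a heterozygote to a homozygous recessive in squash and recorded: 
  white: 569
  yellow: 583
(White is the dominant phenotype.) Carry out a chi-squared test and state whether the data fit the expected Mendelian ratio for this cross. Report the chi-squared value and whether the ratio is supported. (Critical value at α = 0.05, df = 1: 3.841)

0.170; consistent

A testcross of a heterozygote (Aa × aa) gives a 1:1 phenotypic ratio.
Total ratio parts = 2. Expected numbers out of 1152:
  white: 1152 × 1/2 = 576
  yellow: 1152 × 1/2 = 576
χ² = Σ (O − E)² / E
  white: (569 − 576)² / 576 = 0.0851
  yellow: (583 − 576)² / 576 = 0.0851
χ² = 0.0851 + 0.0851 = 0.1702 ≈ 0.170
Degrees of freedom = 2 − 1 = 1; critical value at α = 0.05 is 3.841.
Since 0.170 < 3.841, we fail to reject the null hypothesis — the data are consistent with the 1:1 ratio.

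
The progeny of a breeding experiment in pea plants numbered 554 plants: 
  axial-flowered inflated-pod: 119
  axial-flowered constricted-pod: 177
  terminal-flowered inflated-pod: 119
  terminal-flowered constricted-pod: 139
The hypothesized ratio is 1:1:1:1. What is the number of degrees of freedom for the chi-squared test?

A goodness-of-fit test with 4 phenotype classes has df = 4 − 1 = 3.

3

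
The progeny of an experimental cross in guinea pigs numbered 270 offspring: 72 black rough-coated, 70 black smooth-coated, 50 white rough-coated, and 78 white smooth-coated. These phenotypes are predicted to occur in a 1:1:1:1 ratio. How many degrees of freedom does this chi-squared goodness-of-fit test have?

A goodness-of-fit test with 4 phenotype classes has df = 4 − 1 = 3.

3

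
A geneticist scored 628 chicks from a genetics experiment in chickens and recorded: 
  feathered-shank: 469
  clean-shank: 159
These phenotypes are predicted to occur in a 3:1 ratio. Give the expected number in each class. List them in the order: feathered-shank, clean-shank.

Expected counts for N = 628 under a 3:1 ratio (total parts = 4):
  feathered-shank: 628 × 3/4 = 471
  clean-shank: 628 × 1/4 = 157

471, 157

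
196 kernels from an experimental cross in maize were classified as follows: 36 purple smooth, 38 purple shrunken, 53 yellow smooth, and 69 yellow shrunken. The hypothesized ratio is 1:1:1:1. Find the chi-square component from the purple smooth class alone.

Total ratio parts = 4. Expected numbers out of 196:
  purple smooth: 196 × 1/4 = 49
  purple shrunken: 196 × 1/4 = 49
  yellow smooth: 196 × 1/4 = 49
  yellow shrunken: 196 × 1/4 = 49
Contribution of purple smooth: (36 − 49)² / 49 = 3.4490

3.449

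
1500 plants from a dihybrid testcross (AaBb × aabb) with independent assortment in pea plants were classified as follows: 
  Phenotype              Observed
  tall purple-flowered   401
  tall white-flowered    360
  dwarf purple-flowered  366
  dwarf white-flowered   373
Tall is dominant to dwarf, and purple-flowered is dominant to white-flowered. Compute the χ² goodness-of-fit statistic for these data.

A dihybrid testcross with independent assortment gives a 1:1:1:1 ratio.
Expected counts for N = 1500 under a 1:1:1:1 ratio (total parts = 4):
  tall purple-flowered: 1500 × 1/4 = 375
  tall white-flowered: 1500 × 1/4 = 375
  dwarf purple-flowered: 1500 × 1/4 = 375
  dwarf white-flowered: 1500 × 1/4 = 375
χ² = Σ (O − E)² / E
  tall purple-flowered: (401 − 375)² / 375 = 1.8027
  tall white-flowered: (360 − 375)² / 375 = 0.6000
  dwarf purple-flowered: (366 − 375)² / 375 = 0.2160
  dwarf white-flowered: (373 − 375)² / 375 = 0.0107
χ² = 1.8027 + 0.6000 + 0.2160 + 0.0107 = 2.6294 ≈ 2.629

2.629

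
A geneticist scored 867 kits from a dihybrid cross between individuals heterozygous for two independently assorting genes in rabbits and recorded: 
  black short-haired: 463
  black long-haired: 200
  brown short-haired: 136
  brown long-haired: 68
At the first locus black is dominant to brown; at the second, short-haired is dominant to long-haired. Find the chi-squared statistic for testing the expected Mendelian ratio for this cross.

A dihybrid F₂ with independent assortment and complete dominance at both loci gives a 9:3:3:1 phenotypic ratio.
Expected counts for N = 867 under a 9:3:3:1 ratio (total parts = 16):
  black short-haired: 867 × 9/16 = 487.6875
  black long-haired: 867 × 3/16 = 162.5625
  brown short-haired: 867 × 3/16 = 162.5625
  brown long-haired: 867 × 1/16 = 54.1875
χ² = Σ (O − E)² / E
  black short-haired: (463 − 487.6875)² / 487.6875 = 1.2497
  black long-haired: (200 − 162.5625)² / 162.5625 = 8.6217
  brown short-haired: (136 − 162.5625)² / 162.5625 = 4.3403
  brown long-haired: (68 − 54.1875)² / 54.1875 = 3.5208
χ² = 1.2497 + 8.6217 + 4.3403 + 3.5208 = 17.7325 ≈ 17.733

17.733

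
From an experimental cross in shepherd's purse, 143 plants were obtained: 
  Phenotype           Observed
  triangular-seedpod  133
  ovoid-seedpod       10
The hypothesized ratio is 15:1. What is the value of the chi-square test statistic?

Under the 15:1 hypothesis (Σ ratio = 16, N = 143):
  triangular-seedpod: 143 × 15/16 = 134.0625
  ovoid-seedpod: 143 × 1/16 = 8.9375
χ² = Σ (O − E)² / E
  triangular-seedpod: (133 − 134.0625)² / 134.0625 = 0.0084
  ovoid-seedpod: (10 − 8.9375)² / 8.9375 = 0.1263
χ² = 0.0084 + 0.1263 = 0.1347 ≈ 0.135

0.135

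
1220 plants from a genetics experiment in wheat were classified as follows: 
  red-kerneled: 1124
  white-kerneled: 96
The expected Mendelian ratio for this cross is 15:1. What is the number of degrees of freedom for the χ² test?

1

A goodness-of-fit test with 2 phenotype classes has df = 2 − 1 = 1.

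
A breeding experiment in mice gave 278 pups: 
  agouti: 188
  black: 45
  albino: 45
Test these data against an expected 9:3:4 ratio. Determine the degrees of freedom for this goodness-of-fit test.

A goodness-of-fit test with 3 phenotype classes has df = 3 − 1 = 2.

2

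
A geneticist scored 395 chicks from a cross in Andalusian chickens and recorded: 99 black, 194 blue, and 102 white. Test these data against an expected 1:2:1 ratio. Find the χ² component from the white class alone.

The 1:2:1 ratio has 4 parts, so with N = 395 the expected counts are:
  black: 395 × 1/4 = 98.75
  blue: 395 × 2/4 = 197.5
  white: 395 × 1/4 = 98.75
Contribution of white: (102 − 98.75)² / 98.75 = 0.1070

0.107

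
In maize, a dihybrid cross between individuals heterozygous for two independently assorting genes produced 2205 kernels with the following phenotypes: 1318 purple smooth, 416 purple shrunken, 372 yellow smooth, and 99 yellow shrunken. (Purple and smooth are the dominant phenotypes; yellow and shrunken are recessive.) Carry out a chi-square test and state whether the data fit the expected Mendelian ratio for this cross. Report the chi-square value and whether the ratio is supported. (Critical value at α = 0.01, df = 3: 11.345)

A dihybrid F₂ with independent assortment and complete dominance at both loci gives a 9:3:3:1 phenotypic ratio.
Total ratio parts = 16. Expected numbers out of 2205:
  purple smooth: 2205 × 9/16 = 1240.3125
  purple shrunken: 2205 × 3/16 = 413.4375
  yellow smooth: 2205 × 3/16 = 413.4375
  yellow shrunken: 2205 × 1/16 = 137.8125
χ² = Σ (O − E)² / E
  purple smooth: (1318 − 1240.3125)² / 1240.3125 = 4.8660
  purple shrunken: (416 − 413.4375)² / 413.4375 = 0.0159
  yellow smooth: (372 − 413.4375)² / 413.4375 = 4.1531
  yellow shrunken: (99 − 137.8125)² / 137.8125 = 10.9309
χ² = 4.8660 + 0.0159 + 4.1531 + 10.9309 = 19.9659 ≈ 19.966
Degrees of freedom = 4 − 1 = 3; critical value at α = 0.01 is 11.345.
Since 19.966 > 11.345, we reject the null hypothesis — the data do not fit the 9:3:3:1 ratio.

19.966; not consistent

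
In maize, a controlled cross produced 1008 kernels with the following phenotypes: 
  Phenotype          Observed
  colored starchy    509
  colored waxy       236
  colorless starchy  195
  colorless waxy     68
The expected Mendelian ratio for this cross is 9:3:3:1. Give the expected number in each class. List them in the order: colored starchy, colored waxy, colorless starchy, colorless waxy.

567, 189, 189, 63

The 9:3:3:1 ratio has 16 parts, so with N = 1008 the expected counts are:
  colored starchy: 1008 × 9/16 = 567
  colored waxy: 1008 × 3/16 = 189
  colorless starchy: 1008 × 3/16 = 189
  colorless waxy: 1008 × 1/16 = 63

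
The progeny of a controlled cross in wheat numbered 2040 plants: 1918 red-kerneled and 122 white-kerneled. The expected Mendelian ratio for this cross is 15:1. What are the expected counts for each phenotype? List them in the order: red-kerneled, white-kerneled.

Under the 15:1 hypothesis (Σ ratio = 16, N = 2040):
  red-kerneled: 2040 × 15/16 = 1912.5
  white-kerneled: 2040 × 1/16 = 127.5

1912.5, 127.5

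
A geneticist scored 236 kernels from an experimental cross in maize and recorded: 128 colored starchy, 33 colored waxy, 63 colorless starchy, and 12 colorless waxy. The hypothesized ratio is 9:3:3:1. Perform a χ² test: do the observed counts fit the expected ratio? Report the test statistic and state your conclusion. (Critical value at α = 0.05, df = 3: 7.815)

The 9:3:3:1 ratio has 16 parts, so with N = 236 the expected counts are:
  colored starchy: 236 × 9/16 = 132.75
  colored waxy: 236 × 3/16 = 44.25
  colorless starchy: 236 × 3/16 = 44.25
  colorless waxy: 236 × 1/16 = 14.75
χ² = Σ (O − E)² / E
  colored starchy: (128 − 132.75)² / 132.75 = 0.1700
  colored waxy: (33 − 44.25)² / 44.25 = 2.8602
  colorless starchy: (63 − 44.25)² / 44.25 = 7.9449
  colorless waxy: (12 − 14.75)² / 14.75 = 0.5127
χ² = 0.1700 + 2.8602 + 7.9449 + 0.5127 = 11.4878 ≈ 11.488
Degrees of freedom = 4 − 1 = 3; critical value at α = 0.05 is 7.815.
Since 11.488 > 7.815, we reject the null hypothesis — the data do not fit the 9:3:3:1 ratio.

11.488; not consistent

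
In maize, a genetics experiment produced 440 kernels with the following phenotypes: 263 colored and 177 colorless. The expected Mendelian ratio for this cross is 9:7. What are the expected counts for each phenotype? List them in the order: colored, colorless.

247.5, 192.5

Expected counts for N = 440 under a 9:7 ratio (total parts = 16):
  colored: 440 × 9/16 = 247.5
  colorless: 440 × 7/16 = 192.5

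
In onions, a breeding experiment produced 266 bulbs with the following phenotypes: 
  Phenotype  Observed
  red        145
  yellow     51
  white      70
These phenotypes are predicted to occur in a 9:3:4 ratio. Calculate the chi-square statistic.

0.353

The 9:3:4 ratio has 16 parts, so with N = 266 the expected counts are:
  red: 266 × 9/16 = 149.625
  yellow: 266 × 3/16 = 49.875
  white: 266 × 4/16 = 66.5
χ² = Σ (O − E)² / E
  red: (145 − 149.625)² / 149.625 = 0.1430
  yellow: (51 − 49.875)² / 49.875 = 0.0254
  white: (70 − 66.5)² / 66.5 = 0.1842
χ² = 0.1430 + 0.0254 + 0.1842 = 0.3526 ≈ 0.353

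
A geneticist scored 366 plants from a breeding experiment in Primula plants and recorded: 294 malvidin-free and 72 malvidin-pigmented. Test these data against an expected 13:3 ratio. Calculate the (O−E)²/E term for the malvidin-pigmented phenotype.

The 13:3 ratio has 16 parts, so with N = 366 the expected counts are:
  malvidin-free: 366 × 13/16 = 297.375
  malvidin-pigmented: 366 × 3/16 = 68.625
Contribution of malvidin-pigmented: (72 − 68.625)² / 68.625 = 0.1660

0.166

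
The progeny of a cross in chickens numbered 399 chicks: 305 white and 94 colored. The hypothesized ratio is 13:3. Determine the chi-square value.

The 13:3 ratio has 16 parts, so with N = 399 the expected counts are:
  white: 399 × 13/16 = 324.1875
  colored: 399 × 3/16 = 74.8125
χ² = Σ (O − E)² / E
  white: (305 − 324.1875)² / 324.1875 = 1.1356
  colored: (94 − 74.8125)² / 74.8125 = 4.9211
χ² = 1.1356 + 4.9211 = 6.0567 ≈ 6.057

6.057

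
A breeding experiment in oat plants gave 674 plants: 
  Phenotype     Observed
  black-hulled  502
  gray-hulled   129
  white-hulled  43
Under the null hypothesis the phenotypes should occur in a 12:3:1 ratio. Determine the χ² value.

0.097

Under the 12:3:1 hypothesis (Σ ratio = 16, N = 674):
  black-hulled: 674 × 12/16 = 505.5
  gray-hulled: 674 × 3/16 = 126.375
  white-hulled: 674 × 1/16 = 42.125
χ² = Σ (O − E)² / E
  black-hulled: (502 − 505.5)² / 505.5 = 0.0242
  gray-hulled: (129 − 126.375)² / 126.375 = 0.0545
  white-hulled: (43 − 42.125)² / 42.125 = 0.0182
χ² = 0.0242 + 0.0545 + 0.0182 = 0.0969 ≈ 0.097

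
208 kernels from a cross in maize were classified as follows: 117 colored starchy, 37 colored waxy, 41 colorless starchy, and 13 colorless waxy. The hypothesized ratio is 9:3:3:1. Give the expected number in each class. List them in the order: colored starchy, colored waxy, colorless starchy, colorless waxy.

117, 39, 39, 13

Expected counts for N = 208 under a 9:3:3:1 ratio (total parts = 16):
  colored starchy: 208 × 9/16 = 117
  colored waxy: 208 × 3/16 = 39
  colorless starchy: 208 × 3/16 = 39
  colorless waxy: 208 × 1/16 = 13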